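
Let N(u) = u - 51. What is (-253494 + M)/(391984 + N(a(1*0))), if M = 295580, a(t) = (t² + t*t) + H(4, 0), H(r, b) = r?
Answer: 42086/391937 ≈ 0.10738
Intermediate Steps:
a(t) = 4 + 2*t² (a(t) = (t² + t*t) + 4 = (t² + t²) + 4 = 2*t² + 4 = 4 + 2*t²)
N(u) = -51 + u
(-253494 + M)/(391984 + N(a(1*0))) = (-253494 + 295580)/(391984 + (-51 + (4 + 2*(1*0)²))) = 42086/(391984 + (-51 + (4 + 2*0²))) = 42086/(391984 + (-51 + (4 + 2*0))) = 42086/(391984 + (-51 + (4 + 0))) = 42086/(391984 + (-51 + 4)) = 42086/(391984 - 47) = 42086/391937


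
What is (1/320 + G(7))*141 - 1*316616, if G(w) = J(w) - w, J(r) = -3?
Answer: -101768179/320 ≈ -3.1803e+5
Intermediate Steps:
G(w) = -3 - w
(1/320 + G(7))*141 - 1*316616 = (1/320 + (-3 - 1*7))*141 - 1*316616 = (1/320 + (-3 - 7))*141 - 316616 = (1/320 - 10)*141 - 316616 = -3199/320*141 - 316616 = -451059/320 - 316616 = -101768179/320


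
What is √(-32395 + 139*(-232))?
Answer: I*√64643 ≈ 254.25*I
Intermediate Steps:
√(-32395 + 139*(-232)) = √(-32395 - 32248) = √(-64643) = I*√64643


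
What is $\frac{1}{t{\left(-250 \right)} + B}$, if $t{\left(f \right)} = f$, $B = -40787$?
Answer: $- \frac{1}{41037} \approx -2.4368 \cdot 10^{-5}$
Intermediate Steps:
$\frac{1}{t{\left(-250 \right)} + B} = \frac{1}{-250 - 40787} = \frac{1}{-41037} = - \frac{1}{41037}$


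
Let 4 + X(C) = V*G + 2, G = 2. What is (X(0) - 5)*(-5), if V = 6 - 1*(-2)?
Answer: -45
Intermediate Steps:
V = 8 (V = 6 + 2 = 8)
X(C) = 14 (X(C) = -4 + (8*2 + 2) = -4 + (16 + 2) = -4 + 18 = 14)
(X(0) - 5)*(-5) = (14 - 5)*(-5) = 9*(-5) = -45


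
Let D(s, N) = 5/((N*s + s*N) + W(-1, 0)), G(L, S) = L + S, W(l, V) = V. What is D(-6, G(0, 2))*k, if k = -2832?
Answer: 590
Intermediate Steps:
D(s, N) = 5/(2*N*s) (D(s, N) = 5/((N*s + s*N) + 0) = 5/((N*s + N*s) + 0) = 5/(2*N*s + 0) = 5/((2*N*s)) = 5*(1/(2*N*s)) = 5/(2*N*s))
D(-6, G(0, 2))*k = ((5/2)/((0 + 2)*(-6)))*(-2832) = ((5/2)*(-1/6)/2)*(-2832) = ((5/2)*(1/2)*(-1/6))*(-2832) = -5/24*(-2832) = 590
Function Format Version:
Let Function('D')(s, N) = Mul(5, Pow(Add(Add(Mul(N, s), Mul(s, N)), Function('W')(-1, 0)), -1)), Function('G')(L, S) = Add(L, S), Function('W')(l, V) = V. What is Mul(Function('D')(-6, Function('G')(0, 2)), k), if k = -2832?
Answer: 590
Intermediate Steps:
Function('D')(s, N) = Mul(Rational(5, 2), Pow(N, -1), Pow(s, -1)) (Function('D')(s, N) = Mul(5, Pow(Add(Add(Mul(N, s), Mul(s, N)), 0), -1)) = Mul(5, Pow(Add(Add(Mul(N, s), Mul(N, s)), 0), -1)) = Mul(5, Pow(Add(Mul(2, N, s), 0), -1)) = Mul(5, Pow(Mul(2, N, s), -1)) = Mul(5, Mul(Rational(1, 2), Pow(N, -1), Pow(s, -1))) = Mul(Rational(5, 2), Pow(N, -1), Pow(s, -1)))
Mul(Function('D')(-6, Function('G')(0, 2)), k) = Mul(Mul(Rational(5, 2), Pow(Add(0, 2), -1), Pow(-6, -1)), -2832) = Mul(Mul(Rational(5, 2), Pow(2, -1), Rational(-1, 6)), -2832) = Mul(Mul(Rational(5, 2), Rational(1, 2), Rational(-1, 6)), -2832) = Mul(Rational(-5, 24), -2832) = 590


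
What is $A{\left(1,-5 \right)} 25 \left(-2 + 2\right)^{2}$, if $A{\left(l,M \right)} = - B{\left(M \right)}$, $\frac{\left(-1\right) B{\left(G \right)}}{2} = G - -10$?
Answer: $0$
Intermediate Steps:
$B{\left(G \right)} = -20 - 2 G$ ($B{\left(G \right)} = - 2 \left(G - -10\right) = - 2 \left(G + 10\right) = - 2 \left(10 + G\right) = -20 - 2 G$)
$A{\left(l,M \right)} = 20 + 2 M$ ($A{\left(l,M \right)} = - (-20 - 2 M) = 20 + 2 M$)
$A{\left(1,-5 \right)} 25 \left(-2 + 2\right)^{2} = \left(20 + 2 \left(-5\right)\right) 25 \left(-2 + 2\right)^{2} = \left(20 - 10\right) 25 \cdot 0^{2} = 10 \cdot 25 \cdot 0 = 250 \cdot 0 = 0$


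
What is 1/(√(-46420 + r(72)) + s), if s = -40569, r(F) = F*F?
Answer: -40569/1645884997 - 26*I*√61/1645884997 ≈ -2.4649e-5 - 1.2338e-7*I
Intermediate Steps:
r(F) = F²
1/(√(-46420 + r(72)) + s) = 1/(√(-46420 + 72²) - 40569) = 1/(√(-46420 + 5184) - 40569) = 1/(√(-41236) - 40569) = 1/(26*I*√61 - 40569) = 1/(-40569 + 26*I*√61)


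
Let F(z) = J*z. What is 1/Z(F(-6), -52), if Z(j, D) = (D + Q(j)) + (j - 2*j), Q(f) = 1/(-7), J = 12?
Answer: 7/139 ≈ 0.050360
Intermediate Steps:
Q(f) = -⅐
F(z) = 12*z
Z(j, D) = -⅐ + D - j (Z(j, D) = (D - ⅐) + (j - 2*j) = (-⅐ + D) - j = -⅐ + D - j)
1/Z(F(-6), -52) = 1/(-⅐ - 52 - 12*(-6)) = 1/(-⅐ - 52 - 1*(-72)) = 1/(-⅐ - 52 + 72) = 1/(139/7) = 7/139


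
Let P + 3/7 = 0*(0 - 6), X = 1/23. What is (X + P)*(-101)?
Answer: 6262/161 ≈ 38.894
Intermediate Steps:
X = 1/23 ≈ 0.043478
P = -3/7 (P = -3/7 + 0*(0 - 6) = -3/7 + 0*(-6) = -3/7 + 0 = -3/7 ≈ -0.42857)
(X + P)*(-101) = (1/23 - 3/7)*(-101) = -62/161*(-101) = 6262/161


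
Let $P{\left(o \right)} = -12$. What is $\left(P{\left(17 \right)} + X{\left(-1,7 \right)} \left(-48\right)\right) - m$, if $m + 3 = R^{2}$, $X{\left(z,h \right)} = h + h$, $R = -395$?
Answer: $-156706$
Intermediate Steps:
$X{\left(z,h \right)} = 2 h$
$m = 156022$ ($m = -3 + \left(-395\right)^{2} = -3 + 156025 = 156022$)
$\left(P{\left(17 \right)} + X{\left(-1,7 \right)} \left(-48\right)\right) - m = \left(-12 + 2 \cdot 7 \left(-48\right)\right) - 156022 = \left(-12 + 14 \left(-48\right)\right) - 156022 = \left(-12 - 672\right) - 156022 = -684 - 156022 = -156706$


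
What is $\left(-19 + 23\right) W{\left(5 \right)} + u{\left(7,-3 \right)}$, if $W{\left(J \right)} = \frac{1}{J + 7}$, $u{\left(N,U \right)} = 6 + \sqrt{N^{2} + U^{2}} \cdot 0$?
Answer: $\frac{19}{3} \approx 6.3333$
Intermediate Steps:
$u{\left(N,U \right)} = 6$ ($u{\left(N,U \right)} = 6 + 0 = 6$)
$W{\left(J \right)} = \frac{1}{7 + J}$
$\left(-19 + 23\right) W{\left(5 \right)} + u{\left(7,-3 \right)} = \frac{-19 + 23}{7 + 5} + 6 = \frac{4}{12} + 6 = 4 \cdot \frac{1}{12} + 6 = \frac{1}{3} + 6 = \frac{19}{3}$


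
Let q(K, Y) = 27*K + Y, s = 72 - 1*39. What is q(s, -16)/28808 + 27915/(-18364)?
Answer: -197026705/132257528 ≈ -1.4897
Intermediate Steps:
s = 33 (s = 72 - 39 = 33)
q(K, Y) = Y + 27*K
q(s, -16)/28808 + 27915/(-18364) = (-16 + 27*33)/28808 + 27915/(-18364) = (-16 + 891)*(1/28808) + 27915*(-1/18364) = 875*(1/28808) - 27915/18364 = 875/28808 - 27915/18364 = -197026705/132257528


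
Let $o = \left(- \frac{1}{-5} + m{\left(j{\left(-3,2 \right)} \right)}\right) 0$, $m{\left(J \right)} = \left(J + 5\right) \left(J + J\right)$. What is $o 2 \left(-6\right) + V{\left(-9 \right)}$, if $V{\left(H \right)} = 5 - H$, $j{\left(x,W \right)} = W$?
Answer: $14$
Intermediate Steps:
$m{\left(J \right)} = 2 J \left(5 + J\right)$ ($m{\left(J \right)} = \left(5 + J\right) 2 J = 2 J \left(5 + J\right)$)
$o = 0$ ($o = \left(- \frac{1}{-5} + 2 \cdot 2 \left(5 + 2\right)\right) 0 = \left(\left(-1\right) \left(- \frac{1}{5}\right) + 2 \cdot 2 \cdot 7\right) 0 = \left(\frac{1}{5} + 28\right) 0 = \frac{141}{5} \cdot 0 = 0$)
$o 2 \left(-6\right) + V{\left(-9 \right)} = 0 \cdot 2 \left(-6\right) + \left(5 - -9\right) = 0 \left(-12\right) + \left(5 + 9\right) = 0 + 14 = 14$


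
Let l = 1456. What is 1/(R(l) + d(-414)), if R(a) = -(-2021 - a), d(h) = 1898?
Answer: 1/5375 ≈ 0.00018605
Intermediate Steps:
R(a) = 2021 + a
1/(R(l) + d(-414)) = 1/((2021 + 1456) + 1898) = 1/(3477 + 1898) = 1/5375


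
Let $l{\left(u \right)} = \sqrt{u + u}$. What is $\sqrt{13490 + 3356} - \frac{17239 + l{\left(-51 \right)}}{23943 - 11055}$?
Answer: $- \frac{17239}{12888} + \sqrt{16846} - \frac{i \sqrt{102}}{12888} \approx 128.45 - 0.00078364 i$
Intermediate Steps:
$l{\left(u \right)} = \sqrt{2} \sqrt{u}$ ($l{\left(u \right)} = \sqrt{2 u} = \sqrt{2} \sqrt{u}$)
$\sqrt{13490 + 3356} - \frac{17239 + l{\left(-51 \right)}}{23943 - 11055} = \sqrt{13490 + 3356} - \frac{17239 + \sqrt{2} \sqrt{-51}}{23943 - 11055} = \sqrt{16846} - \frac{17239 + \sqrt{2} i \sqrt{51}}{12888} = \sqrt{16846} - \left(17239 + i \sqrt{102}\right) \frac{1}{12888} = \sqrt{16846} - \left(\frac{17239}{12888} + \frac{i \sqrt{102}}{12888}\right) = - \frac{17239}{12888} + \sqrt{16846} - \frac{i \sqrt{102}}{12888}$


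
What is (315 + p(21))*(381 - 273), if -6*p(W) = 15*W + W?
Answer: 27972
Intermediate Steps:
p(W) = -8*W/3 (p(W) = -(15*W + W)/6 = -8*W/3)
(315 + p(21))*(381 - 273) = (315 - 8/3*21)*(381 - 273) = (315 - 56)*108 = 259*108 = 27972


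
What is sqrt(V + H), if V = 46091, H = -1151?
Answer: 2*sqrt(11235) ≈ 211.99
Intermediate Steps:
sqrt(V + H) = sqrt(46091 - 1151) = sqrt(44940) = 2*sqrt(11235)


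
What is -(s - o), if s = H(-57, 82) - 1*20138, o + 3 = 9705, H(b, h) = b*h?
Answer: 34514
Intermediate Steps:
o = 9702 (o = -3 + 9705 = 9702)
s = -24812 (s = -57*82 - 1*20138 = -4674 - 20138 = -24812)
-(s - o) = -(-24812 - 1*9702) = -(-24812 - 9702) = -1*(-34514) = 34514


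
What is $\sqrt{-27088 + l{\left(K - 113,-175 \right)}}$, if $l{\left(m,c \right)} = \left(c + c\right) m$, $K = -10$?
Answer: $\sqrt{15962} \approx 126.34$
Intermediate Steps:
$l{\left(m,c \right)} = 2 c m$
$\sqrt{-27088 + l{\left(K - 113,-175 \right)}} = \sqrt{-27088 + 2 \left(-175\right) \left(-10 - 113\right)} = \sqrt{-27088 + 2 \left(-175\right) \left(-123\right)} = \sqrt{-27088 + 43050} = \sqrt{15962}$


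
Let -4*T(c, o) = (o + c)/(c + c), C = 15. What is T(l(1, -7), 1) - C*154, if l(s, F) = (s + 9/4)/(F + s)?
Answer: -240229/104 ≈ -2309.9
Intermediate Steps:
l(s, F) = (9/4 + s)/(F + s) (l(s, F) = (s + 9*(¼))/(F + s) = (s + 9/4)/(F + s) = (9/4 + s)/(F + s))
T(c, o) = -(c + o)/(8*c) (T(c, o) = -(o + c)/(4*(c + c)) = -(c + o)/(4*(2*c)) = -(c + o)*1/(2*c)/4 = -(c + o)/(8*c))
T(l(1, -7), 1) - C*154 = (-(9/4 + 1)/(-7 + 1) - 1*1)/(8*(((9/4 + 1)/(-7 + 1)))) - 15*154 = (-13/((-6)*4) - 1)/(8*(((13/4)/(-6)))) - 1*2310 = (-(-1)*13/(6*4) - 1)/(8*((-⅙*13/4))) - 2310 = (-1*(-13/24) - 1)/(8*(-13/24)) - 2310 = (⅛)*(-24/13)*(13/24 - 1) - 2310 = (⅛)*(-24/13)*(-11/24) - 2310 = 11/104 - 2310 = -240229/104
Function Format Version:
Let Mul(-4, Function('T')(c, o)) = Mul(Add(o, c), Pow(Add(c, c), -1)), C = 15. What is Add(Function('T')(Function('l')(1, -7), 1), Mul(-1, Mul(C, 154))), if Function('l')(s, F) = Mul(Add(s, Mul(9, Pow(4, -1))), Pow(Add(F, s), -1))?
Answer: Rational(-240229, 104) ≈ -2309.9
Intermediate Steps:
Function('l')(s, F) = Mul(Pow(Add(F, s), -1), Add(Rational(9, 4), s)) (Function('l')(s, F) = Mul(Add(s, Mul(9, Rational(1, 4))), Pow(Add(F, s), -1)) = Mul(Add(s, Rational(9, 4)), Pow(Add(F, s), -1)) = Mul(Add(Rational(9, 4), s), Pow(Add(F, s), -1)) = Mul(Pow(Add(F, s), -1), Add(Rational(9, 4), s)))
Function('T')(c, o) = Mul(Rational(-1, 8), Pow(c, -1), Add(c, o)) (Function('T')(c, o) = Mul(Rational(-1, 4), Mul(Add(o, c), Pow(Add(c, c), -1))) = Mul(Rational(-1, 4), Mul(Add(c, o), Pow(Mul(2, c), -1))) = Mul(Rational(-1, 4), Mul(Add(c, o), Mul(Rational(1, 2), Pow(c, -1)))) = Mul(Rational(-1, 4), Mul(Rational(1, 2), Pow(c, -1), Add(c, o))) = Mul(Rational(-1, 8), Pow(c, -1), Add(c, o)))
Add(Function('T')(Function('l')(1, -7), 1), Mul(-1, Mul(C, 154))) = Add(Mul(Rational(1, 8), Pow(Mul(Pow(Add(-7, 1), -1), Add(Rational(9, 4), 1)), -1), Add(Mul(-1, Mul(Pow(Add(-7, 1), -1), Add(Rational(9, 4), 1))), Mul(-1, 1))), Mul(-1, Mul(15, 154))) = Add(Mul(Rational(1, 8), Pow(Mul(Pow(-6, -1), Rational(13, 4)), -1), Add(Mul(-1, Mul(Pow(-6, -1), Rational(13, 4))), -1)), Mul(-1, 2310)) = Add(Mul(Rational(1, 8), Pow(Mul(Rational(-1, 6), Rational(13, 4)), -1), Add(Mul(-1, Mul(Rational(-1, 6), Rational(13, 4))), -1)), -2310) = Add(Mul(Rational(1, 8), Pow(Rational(-13, 24), -1), Add(Mul(-1, Rational(-13, 24)), -1)), -2310) = Add(Mul(Rational(1, 8), Rational(-24, 13), Add(Rational(13, 24), -1)), -2310) = Add(Mul(Rational(1, 8), Rational(-24, 13), Rational(-11, 24)), -2310) = Add(Rational(11, 104), -2310) = Rational(-240229, 104)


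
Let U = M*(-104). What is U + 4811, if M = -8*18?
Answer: 19787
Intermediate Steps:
M = -144
U = 14976 (U = -144*(-104) = 14976)
U + 4811 = 14976 + 4811 = 19787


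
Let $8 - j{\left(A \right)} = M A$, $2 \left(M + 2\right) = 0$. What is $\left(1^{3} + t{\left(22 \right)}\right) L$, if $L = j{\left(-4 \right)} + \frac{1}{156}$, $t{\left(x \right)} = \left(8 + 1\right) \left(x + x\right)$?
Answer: $\frac{397}{156} \approx 2.5449$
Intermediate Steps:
$M = -2$ ($M = -2 + \frac{1}{2} \cdot 0 = -2 + 0 = -2$)
$t{\left(x \right)} = 18 x$ ($t{\left(x \right)} = 9 \cdot 2 x = 18 x$)
$j{\left(A \right)} = 8 + 2 A$ ($j{\left(A \right)} = 8 - - 2 A = 8 + 2 A$)
$L = \frac{1}{156}$ ($L = \left(8 + 2 \left(-4\right)\right) + \frac{1}{156} = \left(8 - 8\right) + \frac{1}{156} = 0 + \frac{1}{156} = \frac{1}{156} \approx 0.0064103$)
$\left(1^{3} + t{\left(22 \right)}\right) L = \left(1^{3} + 18 \cdot 22\right) \frac{1}{156} = \left(1 + 396\right) \frac{1}{156} = 397 \cdot \frac{1}{156} = \frac{397}{156}$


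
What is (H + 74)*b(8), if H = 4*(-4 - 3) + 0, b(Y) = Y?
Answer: 368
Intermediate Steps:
H = -28 (H = 4*(-7) + 0 = -28 + 0 = -28)
(H + 74)*b(8) = (-28 + 74)*8 = 46*8 = 368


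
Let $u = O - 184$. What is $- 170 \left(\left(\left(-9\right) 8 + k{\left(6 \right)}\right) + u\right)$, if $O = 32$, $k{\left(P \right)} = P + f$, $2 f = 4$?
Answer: $36720$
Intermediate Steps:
$f = 2$ ($f = \frac{1}{2} \cdot 4 = 2$)
$k{\left(P \right)} = 2 + P$ ($k{\left(P \right)} = P + 2 = 2 + P$)
$u = -152$ ($u = 32 - 184 = -152$)
$- 170 \left(\left(\left(-9\right) 8 + k{\left(6 \right)}\right) + u\right) = - 170 \left(\left(\left(-9\right) 8 + \left(2 + 6\right)\right) - 152\right) = - 170 \left(\left(-72 + 8\right) - 152\right) = - 170 \left(-64 - 152\right) = \left(-170\right) \left(-216\right) = 36720$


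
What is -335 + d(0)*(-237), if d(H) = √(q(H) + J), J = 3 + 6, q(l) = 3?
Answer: -335 - 474*√3 ≈ -1156.0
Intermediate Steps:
J = 9
d(H) = 2*√3 (d(H) = √(3 + 9) = √12 = 2*√3)
-335 + d(0)*(-237) = -335 + (2*√3)*(-237) = -335 - 474*√3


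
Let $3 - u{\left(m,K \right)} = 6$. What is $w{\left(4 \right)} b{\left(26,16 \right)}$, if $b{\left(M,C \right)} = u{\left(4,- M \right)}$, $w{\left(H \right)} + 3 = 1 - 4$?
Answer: $18$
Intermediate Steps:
$u{\left(m,K \right)} = -3$ ($u{\left(m,K \right)} = 3 - 6 = -3$)
$w{\left(H \right)} = -6$ ($w{\left(H \right)} = -3 + \left(1 - 4\right) = -3 - 3 = -6$)
$b{\left(M,C \right)} = -3$
$w{\left(4 \right)} b{\left(26,16 \right)} = \left(-6\right) \left(-3\right) = 18$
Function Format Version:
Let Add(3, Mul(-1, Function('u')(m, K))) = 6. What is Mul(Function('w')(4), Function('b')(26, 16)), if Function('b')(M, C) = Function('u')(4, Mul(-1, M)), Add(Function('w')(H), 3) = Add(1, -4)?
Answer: 18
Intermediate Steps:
Function('u')(m, K) = -3 (Function('u')(m, K) = Add(3, Mul(-1, 6)) = Add(3, -6) = -3)
Function('w')(H) = -6 (Function('w')(H) = Add(-3, Add(1, -4)) = Add(-3, -3) = -6)
Function('b')(M, C) = -3
Mul(Function('w')(4), Function('b')(26, 16)) = Mul(-6, -3) = 18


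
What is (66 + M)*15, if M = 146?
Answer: 3180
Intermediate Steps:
(66 + M)*15 = (66 + 146)*15 = 212*15 = 3180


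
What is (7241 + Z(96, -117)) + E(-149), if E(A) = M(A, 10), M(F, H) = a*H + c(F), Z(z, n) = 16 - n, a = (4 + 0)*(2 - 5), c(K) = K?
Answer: 7105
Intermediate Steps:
a = -12 (a = 4*(-3) = -12)
M(F, H) = F - 12*H (M(F, H) = -12*H + F = F - 12*H)
E(A) = -120 + A (E(A) = A - 12*10 = A - 120 = -120 + A)
(7241 + Z(96, -117)) + E(-149) = (7241 + (16 - 1*(-117))) + (-120 - 149) = (7241 + (16 + 117)) - 269 = (7241 + 133) - 269 = 7374 - 269 = 7105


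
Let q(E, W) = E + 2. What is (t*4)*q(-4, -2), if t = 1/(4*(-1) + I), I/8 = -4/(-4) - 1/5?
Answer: -10/3 ≈ -3.3333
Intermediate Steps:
I = 32/5 (I = 8*(-4/(-4) - 1/5) = 8*(-4*(-1/4) - 1*1/5) = 8*(1 - 1/5) = 8*(4/5) = 32/5 ≈ 6.4000)
q(E, W) = 2 + E
t = 5/12 (t = 1/(4*(-1) + 32/5) = 1/(-4 + 32/5) = 1/(12/5) = 5/12 ≈ 0.41667)
(t*4)*q(-4, -2) = ((5/12)*4)*(2 - 4) = (5/3)*(-2) = -10/3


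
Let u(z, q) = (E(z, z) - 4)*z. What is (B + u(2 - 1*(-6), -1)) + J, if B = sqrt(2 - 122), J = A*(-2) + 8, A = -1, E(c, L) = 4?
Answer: 10 + 2*I*sqrt(30) ≈ 10.0 + 10.954*I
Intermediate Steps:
J = 10 (J = -1*(-2) + 8 = 2 + 8 = 10)
B = 2*I*sqrt(30) (B = sqrt(-120) = 2*I*sqrt(30) ≈ 10.954*I)
u(z, q) = 0 (u(z, q) = (4 - 4)*z = 0*z = 0)
(B + u(2 - 1*(-6), -1)) + J = (2*I*sqrt(30) + 0) + 10 = 2*I*sqrt(30) + 10 = 10 + 2*I*sqrt(30)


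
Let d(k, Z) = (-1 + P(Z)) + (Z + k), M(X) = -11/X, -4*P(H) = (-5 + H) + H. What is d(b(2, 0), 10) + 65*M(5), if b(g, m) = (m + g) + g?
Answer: -535/4 ≈ -133.75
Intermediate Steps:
P(H) = 5/4 - H/2 (P(H) = -((-5 + H) + H)/4 = -(-5 + 2*H)/4 = 5/4 - H/2)
b(g, m) = m + 2*g (b(g, m) = (g + m) + g = m + 2*g)
d(k, Z) = 1/4 + k + Z/2 (d(k, Z) = (-1 + (5/4 - Z/2)) + (Z + k) = (1/4 - Z/2) + (Z + k) = 1/4 + k + Z/2)
d(b(2, 0), 10) + 65*M(5) = (1/4 + (0 + 2*2) + (1/2)*10) + 65*(-11/5) = (1/4 + (0 + 4) + 5) + 65*(-11*1/5) = (1/4 + 4 + 5) + 65*(-11/5) = 37/4 - 143 = -535/4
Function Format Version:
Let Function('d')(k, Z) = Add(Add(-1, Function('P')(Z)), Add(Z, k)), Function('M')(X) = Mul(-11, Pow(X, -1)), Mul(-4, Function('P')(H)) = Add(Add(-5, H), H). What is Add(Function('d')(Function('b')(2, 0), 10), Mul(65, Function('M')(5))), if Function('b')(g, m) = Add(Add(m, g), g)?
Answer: Rational(-535, 4) ≈ -133.75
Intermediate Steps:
Function('P')(H) = Add(Rational(5, 4), Mul(Rational(-1, 2), H)) (Function('P')(H) = Mul(Rational(-1, 4), Add(Add(-5, H), H)) = Mul(Rational(-1, 4), Add(-5, Mul(2, H))) = Add(Rational(5, 4), Mul(Rational(-1, 2), H)))
Function('b')(g, m) = Add(m, Mul(2, g)) (Function('b')(g, m) = Add(Add(g, m), g) = Add(m, Mul(2, g)))
Function('d')(k, Z) = Add(Rational(1, 4), k, Mul(Rational(1, 2), Z)) (Function('d')(k, Z) = Add(Add(-1, Add(Rational(5, 4), Mul(Rational(-1, 2), Z))), Add(Z, k)) = Add(Add(Rational(1, 4), Mul(Rational(-1, 2), Z)), Add(Z, k)) = Add(Rational(1, 4), k, Mul(Rational(1, 2), Z)))
Add(Function('d')(Function('b')(2, 0), 10), Mul(65, Function('M')(5))) = Add(Add(Rational(1, 4), Add(0, Mul(2, 2)), Mul(Rational(1, 2), 10)), Mul(65, Mul(-11, Pow(5, -1)))) = Add(Add(Rational(1, 4), Add(0, 4), 5), Mul(65, Mul(-11, Rational(1, 5)))) = Add(Add(Rational(1, 4), 4, 5), Mul(65, Rational(-11, 5))) = Add(Rational(37, 4), -143) = Rational(-535, 4)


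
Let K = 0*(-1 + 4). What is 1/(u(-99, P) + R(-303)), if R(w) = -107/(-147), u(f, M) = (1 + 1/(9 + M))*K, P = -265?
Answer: 147/107 ≈ 1.3738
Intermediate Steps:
K = 0 (K = 0*3 = 0)
u(f, M) = 0 (u(f, M) = (1 + 1/(9 + M))*0 = 0)
R(w) = 107/147 (R(w) = -107*(-1/147) = 107/147)
1/(u(-99, P) + R(-303)) = 1/(0 + 107/147) = 1/(107/147) = 147/107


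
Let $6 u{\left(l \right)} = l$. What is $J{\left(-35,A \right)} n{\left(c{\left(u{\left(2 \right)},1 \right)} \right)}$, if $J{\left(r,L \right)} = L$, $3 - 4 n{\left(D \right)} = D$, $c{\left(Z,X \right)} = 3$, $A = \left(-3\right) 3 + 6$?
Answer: $0$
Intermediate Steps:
$A = -3$ ($A = -9 + 6 = -3$)
$u{\left(l \right)} = \frac{l}{6}$
$n{\left(D \right)} = \frac{3}{4} - \frac{D}{4}$
$J{\left(-35,A \right)} n{\left(c{\left(u{\left(2 \right)},1 \right)} \right)} = - 3 \left(\frac{3}{4} - \frac{3}{4}\right) = \left(-3\right) 0 = 0$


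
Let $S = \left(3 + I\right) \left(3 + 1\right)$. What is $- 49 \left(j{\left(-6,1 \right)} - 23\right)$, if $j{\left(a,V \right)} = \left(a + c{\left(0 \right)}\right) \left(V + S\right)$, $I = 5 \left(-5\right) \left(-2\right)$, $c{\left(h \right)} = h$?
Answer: $63749$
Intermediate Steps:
$I = 50$ ($I = \left(-25\right) \left(-2\right) = 50$)
$S = 212$ ($S = \left(3 + 50\right) \left(3 + 1\right) = 53 \cdot 4 = 212$)
$j{\left(a,V \right)} = a \left(212 + V\right)$ ($j{\left(a,V \right)} = \left(a + 0\right) \left(V + 212\right) = a \left(212 + V\right)$)
$- 49 \left(j{\left(-6,1 \right)} - 23\right) = - 49 \left(- 6 \left(212 + 1\right) - 23\right) = - 49 \left(\left(-6\right) 213 - 23\right) = - 49 \left(-1278 - 23\right) = \left(-49\right) \left(-1301\right) = 63749$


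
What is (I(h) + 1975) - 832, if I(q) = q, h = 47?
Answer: 1190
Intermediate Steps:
(I(h) + 1975) - 832 = (47 + 1975) - 832 = 2022 - 832 = 1190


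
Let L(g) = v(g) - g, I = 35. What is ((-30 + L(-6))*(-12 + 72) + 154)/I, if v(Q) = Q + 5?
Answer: -1346/35 ≈ -38.457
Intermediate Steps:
v(Q) = 5 + Q
L(g) = 5 (L(g) = (5 + g) - g = 5)
((-30 + L(-6))*(-12 + 72) + 154)/I = ((-30 + 5)*(-12 + 72) + 154)/35 = (-25*60 + 154)*(1/35) = (-1500 + 154)*(1/35) = -1346*1/35 = -1346/35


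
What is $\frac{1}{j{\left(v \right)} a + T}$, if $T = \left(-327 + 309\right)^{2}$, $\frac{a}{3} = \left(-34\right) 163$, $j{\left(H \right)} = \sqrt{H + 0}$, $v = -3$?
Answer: $\frac{3}{7679413} + \frac{2771 i \sqrt{3}}{138229434} \approx 3.9065 \cdot 10^{-7} + 3.4721 \cdot 10^{-5} i$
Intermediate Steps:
$j{\left(H \right)} = \sqrt{H}$
$a = -16626$ ($a = 3 \left(\left(-34\right) 163\right) = 3 \left(-5542\right) = -16626$)
$T = 324$ ($T = \left(-18\right)^{2} = 324$)
$\frac{1}{j{\left(v \right)} a + T} = \frac{1}{\sqrt{-3} \left(-16626\right) + 324} = \frac{1}{i \sqrt{3} \left(-16626\right) + 324} = \frac{1}{- 16626 i \sqrt{3} + 324} = \frac{1}{324 - 16626 i \sqrt{3}}$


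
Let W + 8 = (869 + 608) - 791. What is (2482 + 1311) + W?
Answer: 4471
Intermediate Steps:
W = 678 (W = -8 + ((869 + 608) - 791) = -8 + (1477 - 791) = -8 + 686 = 678)
(2482 + 1311) + W = (2482 + 1311) + 678 = 3793 + 678 = 4471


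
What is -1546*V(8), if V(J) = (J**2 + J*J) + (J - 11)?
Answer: -193250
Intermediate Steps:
V(J) = -11 + J + 2*J**2 (V(J) = (J**2 + J**2) + (-11 + J) = 2*J**2 + (-11 + J) = -11 + J + 2*J**2)
-1546*V(8) = -1546*(-11 + 8 + 2*8**2) = -1546*(-11 + 8 + 2*64) = -1546*(-11 + 8 + 128) = -1546*125 = -193250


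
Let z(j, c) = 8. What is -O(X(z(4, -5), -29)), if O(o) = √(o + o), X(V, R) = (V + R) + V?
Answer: -I*√26 ≈ -5.099*I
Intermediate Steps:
X(V, R) = R + 2*V (X(V, R) = (R + V) + V = R + 2*V)
O(o) = √2*√o (O(o) = √(2*o) = √2*√o)
-O(X(z(4, -5), -29)) = -√2*√(-29 + 2*8) = -√2*√(-29 + 16) = -√2*√(-13) = -√2*I*√13 = -I*√26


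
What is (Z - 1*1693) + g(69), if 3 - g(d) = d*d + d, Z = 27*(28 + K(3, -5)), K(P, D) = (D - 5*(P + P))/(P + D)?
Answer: -10583/2 ≈ -5291.5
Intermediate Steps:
K(P, D) = (D - 10*P)/(D + P)
Z = 2457/2 (Z = 27*(28 + (-5 - 10*3)/(-5 + 3)) = 27*(28 + (-5 - 30)/(-2)) = 27*(28 - ½*(-35)) = 27*(28 + 35/2) = 27*(91/2) = 2457/2 ≈ 1228.5)
g(d) = 3 - d - d² (g(d) = 3 - (d*d + d) = 3 - (d² + d) = 3 - (d + d²) = 3 + (-d - d²) = 3 - d - d²)
(Z - 1*1693) + g(69) = (2457/2 - 1*1693) + (3 - 1*69 - 1*69²) = (2457/2 - 1693) + (3 - 69 - 1*4761) = -929/2 + (3 - 69 - 4761) = -929/2 - 4827 = -10583/2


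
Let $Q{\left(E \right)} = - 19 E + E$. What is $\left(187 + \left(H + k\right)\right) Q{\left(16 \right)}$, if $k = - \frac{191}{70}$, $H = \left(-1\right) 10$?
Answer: $- \frac{1756656}{35} \approx -50190.0$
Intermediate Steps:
$Q{\left(E \right)} = - 18 E$
$H = -10$
$k = - \frac{191}{70}$ ($k = \left(-191\right) \frac{1}{70} = - \frac{191}{70} \approx -2.7286$)
$\left(187 + \left(H + k\right)\right) Q{\left(16 \right)} = \left(187 - \frac{891}{70}\right) \left(\left(-18\right) 16\right) = \left(187 - \frac{891}{70}\right) \left(-288\right) = \frac{12199}{70} \left(-288\right) = - \frac{1756656}{35}$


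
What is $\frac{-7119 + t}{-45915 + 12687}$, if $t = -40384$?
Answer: $\frac{47503}{33228} \approx 1.4296$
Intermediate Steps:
$\frac{-7119 + t}{-45915 + 12687} = \frac{-7119 - 40384}{-45915 + 12687} = - \frac{47503}{-33228} = \left(-47503\right) \left(- \frac{1}{33228}\right) = \frac{47503}{33228}$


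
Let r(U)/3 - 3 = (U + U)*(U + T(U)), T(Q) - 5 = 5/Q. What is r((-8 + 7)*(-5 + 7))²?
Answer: 9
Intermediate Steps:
T(Q) = 5 + 5/Q
r(U) = 9 + 6*U*(5 + U + 5/U) (r(U) = 9 + 3*((U + U)*(U + (5 + 5/U))) = 9 + 3*((2*U)*(5 + U + 5/U)) = 9 + 3*(2*U*(5 + U + 5/U)) = 9 + 6*U*(5 + U + 5/U))
r((-8 + 7)*(-5 + 7))² = (39 + 6*((-8 + 7)*(-5 + 7))² + 30*((-8 + 7)*(-5 + 7)))² = (39 + 6*(-1*2)² + 30*(-1*2))² = (39 + 6*(-2)² + 30*(-2))² = (39 + 6*4 - 60)² = (39 + 24 - 60)² = 3² = 9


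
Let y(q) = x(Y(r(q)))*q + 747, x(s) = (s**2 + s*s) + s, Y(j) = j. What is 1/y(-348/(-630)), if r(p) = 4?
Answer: 35/26841 ≈ 0.0013040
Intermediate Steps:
x(s) = s + 2*s**2 (x(s) = (s**2 + s**2) + s = 2*s**2 + s = s + 2*s**2)
y(q) = 747 + 36*q (y(q) = (4*(1 + 2*4))*q + 747 = (4*(1 + 8))*q + 747 = (4*9)*q + 747 = 36*q + 747 = 747 + 36*q)
1/y(-348/(-630)) = 1/(747 + 36*(-348/(-630))) = 1/(747 + 36*(-348*(-1/630))) = 1/(747 + 36*(58/105)) = 1/(747 + 696/35) = 1/(26841/35) = 35/26841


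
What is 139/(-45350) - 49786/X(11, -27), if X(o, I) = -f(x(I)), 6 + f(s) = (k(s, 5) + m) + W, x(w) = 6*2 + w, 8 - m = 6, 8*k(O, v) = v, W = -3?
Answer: -18062367889/2312850 ≈ -7809.6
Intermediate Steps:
k(O, v) = v/8
m = 2 (m = 8 - 1*6 = 8 - 6 = 2)
x(w) = 12 + w
f(s) = -51/8 (f(s) = -6 + (((⅛)*5 + 2) - 3) = -6 + ((5/8 + 2) - 3) = -6 + (21/8 - 3) = -6 - 3/8 = -51/8)
X(o, I) = 51/8 (X(o, I) = -1*(-51/8) = 51/8)
139/(-45350) - 49786/X(11, -27) = 139/(-45350) - 49786/51/8 = 139*(-1/45350) - 49786*8/51 = -139/45350 - 398288/51 = -18062367889/2312850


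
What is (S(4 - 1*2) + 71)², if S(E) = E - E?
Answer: 5041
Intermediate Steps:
S(E) = 0
(S(4 - 1*2) + 71)² = (0 + 71)² = 71² = 5041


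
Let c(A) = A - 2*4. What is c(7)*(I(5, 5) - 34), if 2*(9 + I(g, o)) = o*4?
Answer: 33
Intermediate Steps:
I(g, o) = -9 + 2*o (I(g, o) = -9 + (o*4)/2 = -9 + (4*o)/2 = -9 + 2*o)
c(A) = -8 + A (c(A) = A - 8 = -8 + A)
c(7)*(I(5, 5) - 34) = (-8 + 7)*((-9 + 2*5) - 34) = -((-9 + 10) - 34) = -(1 - 34) = -1*(-33) = 33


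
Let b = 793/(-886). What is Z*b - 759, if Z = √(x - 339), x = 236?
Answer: -759 - 793*I*√103/886 ≈ -759.0 - 9.0836*I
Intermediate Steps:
b = -793/886 (b = 793*(-1/886) = -793/886 ≈ -0.89503)
Z = I*√103 (Z = √(236 - 339) = √(-103) = I*√103 ≈ 10.149*I)
Z*b - 759 = (I*√103)*(-793/886) - 759 = -793*I*√103/886 - 759 = -759 - 793*I*√103/886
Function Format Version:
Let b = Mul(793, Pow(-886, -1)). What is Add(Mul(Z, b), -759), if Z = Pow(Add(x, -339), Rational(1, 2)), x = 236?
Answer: Add(-759, Mul(Rational(-793, 886), I, Pow(103, Rational(1, 2)))) ≈ Add(-759.00, Mul(-9.0836, I))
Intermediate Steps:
b = Rational(-793, 886) (b = Mul(793, Rational(-1, 886)) = Rational(-793, 886) ≈ -0.89503)
Z = Mul(I, Pow(103, Rational(1, 2))) (Z = Pow(Add(236, -339), Rational(1, 2)) = Pow(-103, Rational(1, 2)) = Mul(I, Pow(103, Rational(1, 2))) ≈ Mul(10.149, I))
Add(Mul(Z, b), -759) = Add(Mul(Mul(I, Pow(103, Rational(1, 2))), Rational(-793, 886)), -759) = Add(Mul(Rational(-793, 886), I, Pow(103, Rational(1, 2))), -759) = Add(-759, Mul(Rational(-793, 886), I, Pow(103, Rational(1, 2))))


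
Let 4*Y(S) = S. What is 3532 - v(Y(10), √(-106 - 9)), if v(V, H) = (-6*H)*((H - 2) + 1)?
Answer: 2842 - 6*I*√115 ≈ 2842.0 - 64.343*I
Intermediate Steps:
Y(S) = S/4
v(V, H) = -6*H*(-1 + H) (v(V, H) = (-6*H)*((-2 + H) + 1) = (-6*H)*(-1 + H) = -6*H*(-1 + H))
3532 - v(Y(10), √(-106 - 9)) = 3532 - 6*√(-106 - 9)*(1 - √(-106 - 9)) = 3532 - 6*√(-115)*(1 - √(-115)) = 3532 - 6*I*√115*(1 - I*√115)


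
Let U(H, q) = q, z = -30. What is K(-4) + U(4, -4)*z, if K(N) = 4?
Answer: 124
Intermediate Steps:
K(-4) + U(4, -4)*z = 4 - 4*(-30) = 4 + 120 = 124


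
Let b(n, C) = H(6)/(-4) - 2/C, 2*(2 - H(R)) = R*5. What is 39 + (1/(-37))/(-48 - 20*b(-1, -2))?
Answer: 191920/4921 ≈ 39.000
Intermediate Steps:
H(R) = 2 - 5*R/2 (H(R) = 2 - R*5/2 = 2 - 5*R/2)
b(n, C) = 13/4 - 2/C (b(n, C) = (2 - 5/2*6)/(-4) - 2/C = (2 - 15)*(-¼) - 2/C = -13*(-¼) - 2/C = 13/4 - 2/C)
39 + (1/(-37))/(-48 - 20*b(-1, -2)) = 39 + (1/(-37))/(-48 - 20*(13/4 - 2/(-2))) = 39 + (1*(-1/37))/(-48 - 20*(13/4 - 2*(-½))) = 39 - 1/37/(-48 - 20*(13/4 + 1)) = 39 - 1/37/(-48 - 20*17/4) = 39 - 1/37/(-48 - 85) = 39 - 1/37/(-133) = 39 - 1/133*(-1/37) = 39 + 1/4921 = 191920/4921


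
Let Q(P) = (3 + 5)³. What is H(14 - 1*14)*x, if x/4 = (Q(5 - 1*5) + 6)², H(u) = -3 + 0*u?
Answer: -3219888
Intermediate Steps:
Q(P) = 512 (Q(P) = 8³ = 512)
H(u) = -3 (H(u) = -3 + 0 = -3)
x = 1073296 (x = 4*(512 + 6)² = 4*518² = 4*268324 = 1073296)
H(14 - 1*14)*x = -3*1073296 = -3219888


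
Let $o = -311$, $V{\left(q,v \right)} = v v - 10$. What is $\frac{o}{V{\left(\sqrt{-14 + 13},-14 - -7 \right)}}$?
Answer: $- \frac{311}{39} \approx -7.9744$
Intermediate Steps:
$V{\left(q,v \right)} = -10 + v^{2}$ ($V{\left(q,v \right)} = v^{2} - 10 = -10 + v^{2}$)
$\frac{o}{V{\left(\sqrt{-14 + 13},-14 - -7 \right)}} = - \frac{311}{-10 + \left(-14 - -7\right)^{2}} = - \frac{311}{-10 + \left(-14 + 7\right)^{2}} = - \frac{311}{-10 + \left(-7\right)^{2}} = - \frac{311}{-10 + 49} = - \frac{311}{39}$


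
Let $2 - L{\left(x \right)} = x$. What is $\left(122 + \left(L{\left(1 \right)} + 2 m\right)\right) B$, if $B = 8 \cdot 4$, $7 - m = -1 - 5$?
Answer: $4768$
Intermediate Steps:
$L{\left(x \right)} = 2 - x$
$m = 13$ ($m = 7 - \left(-1 - 5\right) = 7 - -6 = 7 + 6 = 13$)
$B = 32$
$\left(122 + \left(L{\left(1 \right)} + 2 m\right)\right) B = \left(122 + \left(\left(2 - 1\right) + 2 \cdot 13\right)\right) 32 = \left(122 + \left(\left(2 - 1\right) + 26\right)\right) 32 = \left(122 + \left(1 + 26\right)\right) 32 = \left(122 + 27\right) 32 = 149 \cdot 32 = 4768$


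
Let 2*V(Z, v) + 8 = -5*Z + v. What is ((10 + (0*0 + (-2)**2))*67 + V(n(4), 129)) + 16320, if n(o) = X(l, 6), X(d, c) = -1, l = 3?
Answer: 17321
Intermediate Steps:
n(o) = -1
V(Z, v) = -4 + v/2 - 5*Z/2 (V(Z, v) = -4 + (-5*Z + v)/2 = -4 + (v - 5*Z)/2 = -4 + (v/2 - 5*Z/2) = -4 + v/2 - 5*Z/2)
((10 + (0*0 + (-2)**2))*67 + V(n(4), 129)) + 16320 = ((10 + (0*0 + (-2)**2))*67 + (-4 + (1/2)*129 - 5/2*(-1))) + 16320 = ((10 + (0 + 4))*67 + (-4 + 129/2 + 5/2)) + 16320 = ((10 + 4)*67 + 63) + 16320 = (14*67 + 63) + 16320 = (938 + 63) + 16320 = 1001 + 16320 = 17321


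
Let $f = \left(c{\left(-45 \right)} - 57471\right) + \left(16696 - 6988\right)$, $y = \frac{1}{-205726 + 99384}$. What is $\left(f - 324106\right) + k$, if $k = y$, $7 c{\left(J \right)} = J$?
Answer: $- \frac{276821837783}{744394} \approx -3.7188 \cdot 10^{5}$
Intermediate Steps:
$c{\left(J \right)} = \frac{J}{7}$
$y = - \frac{1}{106342}$ ($y = \frac{1}{-106342} = - \frac{1}{106342} \approx -9.4036 \cdot 10^{-6}$)
$k = - \frac{1}{106342} \approx -9.4036 \cdot 10^{-6}$
$f = - \frac{334386}{7}$ ($f = \left(\frac{1}{7} \left(-45\right) - 57471\right) + \left(16696 - 6988\right) = \left(- \frac{45}{7} - 57471\right) + \left(16696 - 6988\right) = - \frac{402342}{7} + 9708 = - \frac{334386}{7} \approx -47769.0$)
$\left(f - 324106\right) + k = \left(- \frac{334386}{7} - 324106\right) - \frac{1}{106342} = - \frac{2603128}{7} - \frac{1}{106342} = - \frac{276821837783}{744394}$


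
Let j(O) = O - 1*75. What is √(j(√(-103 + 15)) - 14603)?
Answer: √(-14678 + 2*I*√22) ≈ 0.0387 + 121.15*I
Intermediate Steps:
j(O) = -75 + O (j(O) = O - 75 = -75 + O)
√(j(√(-103 + 15)) - 14603) = √((-75 + √(-103 + 15)) - 14603) = √((-75 + √(-88)) - 14603) = √((-75 + 2*I*√22) - 14603) = √(-14678 + 2*I*√22)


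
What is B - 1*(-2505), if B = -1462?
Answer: 1043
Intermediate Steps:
B - 1*(-2505) = -1462 - 1*(-2505) = -1462 + 2505 = 1043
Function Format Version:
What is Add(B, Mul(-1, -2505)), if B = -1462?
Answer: 1043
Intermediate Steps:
Add(B, Mul(-1, -2505)) = Add(-1462, Mul(-1, -2505)) = Add(-1462, 2505) = 1043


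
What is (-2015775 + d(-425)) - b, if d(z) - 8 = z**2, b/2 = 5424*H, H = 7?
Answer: -1911078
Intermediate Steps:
b = 75936 (b = 2*(5424*7) = 2*37968 = 75936)
d(z) = 8 + z**2
(-2015775 + d(-425)) - b = (-2015775 + (8 + (-425)**2)) - 1*75936 = (-2015775 + (8 + 180625)) - 75936 = (-2015775 + 180633) - 75936 = -1835142 - 75936 = -1911078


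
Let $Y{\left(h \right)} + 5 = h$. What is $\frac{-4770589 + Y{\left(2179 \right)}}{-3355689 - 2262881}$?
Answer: $\frac{953683}{1123714} \approx 0.84869$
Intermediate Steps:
$Y{\left(h \right)} = -5 + h$
$\frac{-4770589 + Y{\left(2179 \right)}}{-3355689 - 2262881} = \frac{-4770589 + \left(-5 + 2179\right)}{-3355689 - 2262881} = \frac{-4770589 + 2174}{-5618570} = \left(-4768415\right) \left(- \frac{1}{5618570}\right) = \frac{953683}{1123714}$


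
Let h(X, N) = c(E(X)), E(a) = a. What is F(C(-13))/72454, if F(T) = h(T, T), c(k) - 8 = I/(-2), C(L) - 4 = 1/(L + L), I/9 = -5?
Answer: 61/144908 ≈ 0.00042096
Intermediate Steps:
I = -45 (I = 9*(-5) = -45)
C(L) = 4 + 1/(2*L) (C(L) = 4 + 1/(L + L) = 4 + 1/(2*L))
c(k) = 61/2 (c(k) = 8 - 45/(-2) = 8 - 45*(-½) = 8 + 45/2 = 61/2)
h(X, N) = 61/2
F(T) = 61/2
F(C(-13))/72454 = (61/2)/72454 = (61/2)*(1/72454) = 61/144908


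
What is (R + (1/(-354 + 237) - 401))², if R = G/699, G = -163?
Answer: 119645334939001/743162121 ≈ 1.6100e+5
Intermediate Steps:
R = -163/699 ≈ -0.23319
(R + (1/(-354 + 237) - 401))² = (-163/699 + (1/(-354 + 237) - 401))² = (-163/699 + (1/(-117) - 401))² = (-163/699 + (-1/117 - 401))² = (-163/699 - 46918/117)² = (-10938251/27261)² = 119645334939001/743162121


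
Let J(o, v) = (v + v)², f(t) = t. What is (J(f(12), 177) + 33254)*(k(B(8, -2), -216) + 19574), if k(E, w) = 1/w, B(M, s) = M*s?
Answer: 335215632155/108 ≈ 3.1038e+9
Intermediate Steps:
J(o, v) = 4*v² (J(o, v) = (2*v)² = 4*v²)
(J(f(12), 177) + 33254)*(k(B(8, -2), -216) + 19574) = (4*177² + 33254)*(1/(-216) + 19574) = (4*31329 + 33254)*(-1/216 + 19574) = (125316 + 33254)*(4227983/216) = 158570*(4227983/216) = 335215632155/108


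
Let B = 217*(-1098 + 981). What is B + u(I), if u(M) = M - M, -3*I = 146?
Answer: -25389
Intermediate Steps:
I = -146/3 (I = -⅓*146 = -146/3 ≈ -48.667)
u(M) = 0
B = -25389 (B = 217*(-117) = -25389)
B + u(I) = -25389 + 0 = -25389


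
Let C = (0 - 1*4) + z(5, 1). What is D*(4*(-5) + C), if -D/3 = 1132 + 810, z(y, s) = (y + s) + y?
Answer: 75738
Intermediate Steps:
z(y, s) = s + 2*y (z(y, s) = (s + y) + y = s + 2*y)
C = 7 (C = (0 - 1*4) + (1 + 2*5) = (0 - 4) + (1 + 10) = -4 + 11 = 7)
D = -5826 (D = -3*(1132 + 810) = -3*1942 = -5826)
D*(4*(-5) + C) = -5826*(4*(-5) + 7) = -5826*(-20 + 7) = -5826*(-13) = 75738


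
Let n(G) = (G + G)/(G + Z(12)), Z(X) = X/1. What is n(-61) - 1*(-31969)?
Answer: 1566603/49 ≈ 31972.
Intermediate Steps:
Z(X) = X (Z(X) = X*1 = X)
n(G) = 2*G/(12 + G) (n(G) = (G + G)/(G + 12) = (2*G)/(12 + G) = 2*G/(12 + G))
n(-61) - 1*(-31969) = 2*(-61)/(12 - 61) - 1*(-31969) = 2*(-61)/(-49) + 31969 = 2*(-61)*(-1/49) + 31969 = 122/49 + 31969 = 1566603/49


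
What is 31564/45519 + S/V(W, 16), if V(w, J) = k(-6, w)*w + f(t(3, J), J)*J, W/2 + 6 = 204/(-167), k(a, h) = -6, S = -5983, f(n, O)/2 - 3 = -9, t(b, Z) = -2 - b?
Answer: 5115120383/88974472 ≈ 57.490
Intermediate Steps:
f(n, O) = -12 (f(n, O) = 6 + 2*(-9) = 6 - 18 = -12)
W = -2412/167 (W = -12 + 2*(204/(-167)) = -12 + 2*(204*(-1/167)) = -12 + 2*(-204/167) = -12 - 408/167 = -2412/167 ≈ -14.443)
V(w, J) = -12*J - 6*w (V(w, J) = -6*w - 12*J = -12*J - 6*w)
31564/45519 + S/V(W, 16) = 31564/45519 - 5983/(-12*16 - 6*(-2412/167)) = 31564*(1/45519) - 5983/(-192 + 14472/167) = 31564/45519 - 5983/(-17592/167) = 31564/45519 - 5983*(-167/17592) = 31564/45519 + 999161/17592 = 5115120383/88974472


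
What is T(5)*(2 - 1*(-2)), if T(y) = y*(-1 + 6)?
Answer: 100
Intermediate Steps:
T(y) = 5*y (T(y) = y*5 = 5*y)
T(5)*(2 - 1*(-2)) = (5*5)*(2 - 1*(-2)) = 25*(2 + 2) = 25*4 = 100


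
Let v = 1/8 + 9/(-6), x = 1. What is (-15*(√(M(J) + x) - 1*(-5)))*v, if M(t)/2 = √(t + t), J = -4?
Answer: 825/8 + 165*√(1 + 4*I*√2)/8 ≈ 141.0 + 31.767*I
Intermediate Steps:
M(t) = 2*√2*√t (M(t) = 2*√(t + t) = 2*√(2*t) = 2*(√2*√t) = 2*√2*√t)
v = -11/8 (v = 1*(⅛) + 9*(-⅙) = ⅛ - 3/2 = -11/8 ≈ -1.3750)
(-15*(√(M(J) + x) - 1*(-5)))*v = -15*(√(2*√2*√(-4) + 1) - 1*(-5))*(-11/8) = -15*(√(2*√2*(2*I) + 1) + 5)*(-11/8) = -15*(√(4*I*√2 + 1) + 5)*(-11/8) = -15*(√(1 + 4*I*√2) + 5)*(-11/8) = -15*(5 + √(1 + 4*I*√2))*(-11/8) = (-75 - 15*√(1 + 4*I*√2))*(-11/8) = 825/8 + 165*√(1 + 4*I*√2)/8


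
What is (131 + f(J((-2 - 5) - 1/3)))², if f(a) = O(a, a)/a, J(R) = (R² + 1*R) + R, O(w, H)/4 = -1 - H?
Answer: 124701889/7744 ≈ 16103.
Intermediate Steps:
O(w, H) = -4 - 4*H (O(w, H) = 4*(-1 - H) = -4 - 4*H)
J(R) = R² + 2*R (J(R) = (R² + R) + R = (R + R²) + R = R² + 2*R)
f(a) = (-4 - 4*a)/a
(131 + f(J((-2 - 5) - 1/3)))² = (131 + (-4 - 4*1/((2 + ((-2 - 5) - 1/3))*((-2 - 5) - 1/3))))² = (131 + (-4 - 4*1/((-7 - 1*⅓)*(2 + (-7 - 1*⅓)))))² = (131 + (-4 - 4*1/((-7 - ⅓)*(2 + (-7 - ⅓)))))² = (131 + (-4 - 4*(-3/(22*(2 - 22/3)))))² = (131 + (-4 - 4/((-22/3*(-16/3)))))² = (131 + (-4 - 4/352/9))² = (131 + (-4 - 4*9/352))² = (131 + (-4 - 9/88))² = (131 - 361/88)² = (11167/88)² = 124701889/7744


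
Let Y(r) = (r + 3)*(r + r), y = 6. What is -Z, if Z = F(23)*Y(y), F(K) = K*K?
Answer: -57132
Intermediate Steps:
F(K) = K²
Y(r) = 2*r*(3 + r) (Y(r) = (3 + r)*(2*r) = 2*r*(3 + r))
Z = 57132 (Z = 23²*(2*6*(3 + 6)) = 529*(2*6*9) = 529*108 = 57132)
-Z = -1*57132 = -57132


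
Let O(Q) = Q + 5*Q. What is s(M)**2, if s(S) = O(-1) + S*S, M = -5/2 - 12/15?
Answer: 239121/10000 ≈ 23.912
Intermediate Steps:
O(Q) = 6*Q
M = -33/10 (M = -5*1/2 - 12*1/15 = -5/2 - 4/5 = -33/10 ≈ -3.3000)
s(S) = -6 + S**2 (s(S) = 6*(-1) + S*S = -6 + S**2)
s(M)**2 = (-6 + (-33/10)**2)**2 = (-6 + 1089/100)**2 = (489/100)**2 = 239121/10000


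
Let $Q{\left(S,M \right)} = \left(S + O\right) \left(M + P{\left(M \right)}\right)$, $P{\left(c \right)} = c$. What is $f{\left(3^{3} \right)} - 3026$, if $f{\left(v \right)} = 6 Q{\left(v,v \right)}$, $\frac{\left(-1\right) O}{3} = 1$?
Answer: $4750$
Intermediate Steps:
$O = -3$ ($O = \left(-3\right) 1 = -3$)
$Q{\left(S,M \right)} = 2 M \left(-3 + S\right)$ ($Q{\left(S,M \right)} = \left(S - 3\right) \left(M + M\right) = \left(-3 + S\right) 2 M = 2 M \left(-3 + S\right)$)
$f{\left(v \right)} = 12 v \left(-3 + v\right)$ ($f{\left(v \right)} = 6 \cdot 2 v \left(-3 + v\right) = 12 v \left(-3 + v\right)$)
$f{\left(3^{3} \right)} - 3026 = 12 \cdot 3^{3} \left(-3 + 3^{3}\right) - 3026 = 12 \cdot 27 \left(-3 + 27\right) - 3026 = 12 \cdot 27 \cdot 24 - 3026 = 7776 - 3026 = 4750$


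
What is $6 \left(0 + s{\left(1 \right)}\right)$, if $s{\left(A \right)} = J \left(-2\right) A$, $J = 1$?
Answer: $-12$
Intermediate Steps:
$s{\left(A \right)} = - 2 A$ ($s{\left(A \right)} = 1 \left(-2\right) A = - 2 A$)
$6 \left(0 + s{\left(1 \right)}\right) = 6 \left(0 - 2\right) = 6 \left(-2\right) = -12$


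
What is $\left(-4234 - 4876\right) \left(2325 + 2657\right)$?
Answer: $-45386020$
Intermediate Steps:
$\left(-4234 - 4876\right) \left(2325 + 2657\right) = \left(-9110\right) 4982 = -45386020$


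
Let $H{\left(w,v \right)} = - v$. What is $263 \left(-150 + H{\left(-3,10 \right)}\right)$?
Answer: $-42080$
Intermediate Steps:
$263 \left(-150 + H{\left(-3,10 \right)}\right) = 263 \left(-150 - 10\right) = 263 \left(-160\right) = -42080$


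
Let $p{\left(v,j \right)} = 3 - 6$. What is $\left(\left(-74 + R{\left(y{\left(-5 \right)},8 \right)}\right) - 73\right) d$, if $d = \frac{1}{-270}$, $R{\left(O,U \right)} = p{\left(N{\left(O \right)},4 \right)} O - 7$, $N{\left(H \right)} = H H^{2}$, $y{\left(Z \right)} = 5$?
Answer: $\frac{169}{270} \approx 0.62593$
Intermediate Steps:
$N{\left(H \right)} = H^{3}$
$p{\left(v,j \right)} = -3$ ($p{\left(v,j \right)} = 3 - 6 = -3$)
$R{\left(O,U \right)} = -7 - 3 O$ ($R{\left(O,U \right)} = - 3 O - 7 = -7 - 3 O$)
$d = - \frac{1}{270} \approx -0.0037037$
$\left(\left(-74 + R{\left(y{\left(-5 \right)},8 \right)}\right) - 73\right) d = \left(\left(-74 - 22\right) - 73\right) \left(- \frac{1}{270}\right) = \left(-96 - 73\right) \left(- \frac{1}{270}\right) = \left(-169\right) \left(- \frac{1}{270}\right) = \frac{169}{270}$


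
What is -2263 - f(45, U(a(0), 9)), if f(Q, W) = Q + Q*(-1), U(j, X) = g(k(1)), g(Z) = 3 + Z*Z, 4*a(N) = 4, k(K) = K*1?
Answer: -2263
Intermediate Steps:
k(K) = K
a(N) = 1 (a(N) = (¼)*4 = 1)
g(Z) = 3 + Z²
U(j, X) = 4 (U(j, X) = 3 + 1² = 3 + 1 = 4)
f(Q, W) = 0 (f(Q, W) = Q - Q = 0)
-2263 - f(45, U(a(0), 9)) = -2263 - 1*0 = -2263 + 0 = -2263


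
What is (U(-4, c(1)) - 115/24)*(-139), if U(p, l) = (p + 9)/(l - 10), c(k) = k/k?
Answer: 53515/72 ≈ 743.26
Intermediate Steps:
c(k) = 1
U(p, l) = (9 + p)/(-10 + l)
(U(-4, c(1)) - 115/24)*(-139) = ((9 - 4)/(-10 + 1) - 115/24)*(-139) = (5/(-9) - 115*1/24)*(-139) = (-⅑*5 - 115/24)*(-139) = (-5/9 - 115/24)*(-139) = -385/72*(-139) = 53515/72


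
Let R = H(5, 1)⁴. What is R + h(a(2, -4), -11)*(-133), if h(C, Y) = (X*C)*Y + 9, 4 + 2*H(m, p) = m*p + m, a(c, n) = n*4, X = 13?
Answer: -305420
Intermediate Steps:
a(c, n) = 4*n
H(m, p) = -2 + m/2 + m*p/2 (H(m, p) = -2 + (m*p + m)/2 = -2 + (m + m*p)/2 = -2 + (m/2 + m*p/2) = -2 + m/2 + m*p/2)
h(C, Y) = 9 + 13*C*Y (h(C, Y) = (13*C)*Y + 9 = 13*C*Y + 9 = 9 + 13*C*Y)
R = 81 (R = (-2 + (½)*5 + (½)*5*1)⁴ = (-2 + 5/2 + 5/2)⁴ = 3⁴ = 81)
R + h(a(2, -4), -11)*(-133) = 81 + (9 + 13*(4*(-4))*(-11))*(-133) = 81 + (9 + 13*(-16)*(-11))*(-133) = 81 + (9 + 2288)*(-133) = 81 + 2297*(-133) = 81 - 305501 = -305420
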